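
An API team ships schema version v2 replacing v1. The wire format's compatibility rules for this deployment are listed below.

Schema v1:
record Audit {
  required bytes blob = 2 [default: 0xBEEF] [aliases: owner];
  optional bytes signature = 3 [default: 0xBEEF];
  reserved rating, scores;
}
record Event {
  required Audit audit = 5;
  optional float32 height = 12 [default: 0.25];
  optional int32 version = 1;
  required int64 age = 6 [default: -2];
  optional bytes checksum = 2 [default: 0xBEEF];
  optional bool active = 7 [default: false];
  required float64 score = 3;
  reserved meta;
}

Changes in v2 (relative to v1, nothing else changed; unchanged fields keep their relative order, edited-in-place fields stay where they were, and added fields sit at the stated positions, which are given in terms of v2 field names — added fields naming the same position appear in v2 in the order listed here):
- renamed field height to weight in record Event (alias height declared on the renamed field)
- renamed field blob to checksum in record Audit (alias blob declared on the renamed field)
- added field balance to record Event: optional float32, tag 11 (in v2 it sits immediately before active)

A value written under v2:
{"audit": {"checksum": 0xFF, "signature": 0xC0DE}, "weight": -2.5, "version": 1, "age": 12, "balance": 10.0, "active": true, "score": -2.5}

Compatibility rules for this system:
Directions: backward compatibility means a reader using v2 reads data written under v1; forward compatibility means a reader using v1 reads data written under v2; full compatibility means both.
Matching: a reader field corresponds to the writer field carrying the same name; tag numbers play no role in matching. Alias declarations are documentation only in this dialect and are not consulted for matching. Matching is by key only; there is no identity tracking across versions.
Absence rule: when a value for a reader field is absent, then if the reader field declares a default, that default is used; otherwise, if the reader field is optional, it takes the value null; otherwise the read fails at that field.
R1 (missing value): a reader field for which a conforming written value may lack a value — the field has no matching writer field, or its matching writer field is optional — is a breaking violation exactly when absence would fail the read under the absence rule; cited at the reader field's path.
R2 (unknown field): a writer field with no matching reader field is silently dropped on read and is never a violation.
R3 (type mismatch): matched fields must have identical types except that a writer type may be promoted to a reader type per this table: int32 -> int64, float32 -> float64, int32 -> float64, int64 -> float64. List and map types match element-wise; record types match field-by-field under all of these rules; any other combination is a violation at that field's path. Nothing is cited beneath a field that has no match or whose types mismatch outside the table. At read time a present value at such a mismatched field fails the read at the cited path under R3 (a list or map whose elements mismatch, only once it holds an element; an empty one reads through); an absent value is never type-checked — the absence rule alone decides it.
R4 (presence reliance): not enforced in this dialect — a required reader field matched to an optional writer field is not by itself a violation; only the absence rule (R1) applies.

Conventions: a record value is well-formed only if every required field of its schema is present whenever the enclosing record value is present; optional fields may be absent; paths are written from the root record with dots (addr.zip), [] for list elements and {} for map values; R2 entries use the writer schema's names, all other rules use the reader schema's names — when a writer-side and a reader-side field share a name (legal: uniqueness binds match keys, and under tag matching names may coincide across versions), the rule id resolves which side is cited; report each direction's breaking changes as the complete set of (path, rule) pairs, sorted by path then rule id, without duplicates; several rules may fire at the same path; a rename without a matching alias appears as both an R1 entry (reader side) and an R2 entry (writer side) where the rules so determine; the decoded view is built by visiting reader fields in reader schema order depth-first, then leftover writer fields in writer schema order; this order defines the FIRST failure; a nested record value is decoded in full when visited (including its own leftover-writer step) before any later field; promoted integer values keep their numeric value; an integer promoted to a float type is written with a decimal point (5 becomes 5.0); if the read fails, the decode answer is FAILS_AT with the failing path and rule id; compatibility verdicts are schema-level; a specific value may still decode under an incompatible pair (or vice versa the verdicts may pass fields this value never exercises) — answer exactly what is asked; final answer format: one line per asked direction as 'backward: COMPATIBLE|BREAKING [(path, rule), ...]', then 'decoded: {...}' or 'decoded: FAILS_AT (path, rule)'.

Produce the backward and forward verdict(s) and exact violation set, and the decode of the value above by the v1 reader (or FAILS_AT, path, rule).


arrows below run writer -> reader for Event
backward for Event (reader v2, writer v1):
  writer required, Audit -> Audit: reader audit maps from writer audit
  weight: no writer-side match
  writer optional, int32 -> int32: reader version maps from writer version
  writer required, int64 -> int64: reader age maps from writer age
  writer optional, bytes -> bytes: reader checksum maps from writer checksum
  balance: no writer-side match
  writer optional, bool -> bool: reader active maps from writer active
  writer required, float64 -> float64: reader score maps from writer score
  height (writer side), unknown to reader
  audit.checksum: no writer-side match
  writer optional, bytes -> bytes: reader audit.signature maps from writer audit.signature
  audit.blob (writer side), unknown to reader
  nothing fires on Event: backward is COMPATIBLE
forward for Event (reader v1, writer v2):
  writer required, Audit -> Audit: reader audit maps from writer audit
  height: no writer-side match
  writer optional, int32 -> int32: reader version maps from writer version
  writer required, int64 -> int64: reader age maps from writer age
  writer optional, bytes -> bytes: reader checksum maps from writer checksum
  writer optional, bool -> bool: reader active maps from writer active
  writer required, float64 -> float64: reader score maps from writer score
  weight (writer side), unknown to reader
  balance (writer side), unknown to reader
  audit.blob: no writer-side match
  writer optional, bytes -> bytes: reader audit.signature maps from writer audit.signature
  audit.checksum (writer side), unknown to reader
  nothing fires on Event: forward is COMPATIBLE
decode walk for Event under reader schema v1:
  audit.blob := 0xBEEF (absent -> default)
  audit.signature := 0xC0DE
  writer audit.checksum: unknown -> dropped
  height := 0.25 (absent -> default)
  version := 1
  age := 12
  checksum := 0xBEEF (absent -> default)
  active := true
  score := -2.5
  writer weight: unknown -> dropped
  writer balance: unknown -> dropped
  => decoded: {"audit": {"blob": 0xBEEF, "signature": 0xC0DE}, "height": 0.25, "version": 1, "age": 12, "checksum": 0xBEEF, "active": true, "score": -2.5}

backward: COMPATIBLE []; forward: COMPATIBLE []; decoded: {"audit": {"blob": 0xBEEF, "signature": 0xC0DE}, "height": 0.25, "version": 1, "age": 12, "checksum": 0xBEEF, "active": true, "score": -2.5}


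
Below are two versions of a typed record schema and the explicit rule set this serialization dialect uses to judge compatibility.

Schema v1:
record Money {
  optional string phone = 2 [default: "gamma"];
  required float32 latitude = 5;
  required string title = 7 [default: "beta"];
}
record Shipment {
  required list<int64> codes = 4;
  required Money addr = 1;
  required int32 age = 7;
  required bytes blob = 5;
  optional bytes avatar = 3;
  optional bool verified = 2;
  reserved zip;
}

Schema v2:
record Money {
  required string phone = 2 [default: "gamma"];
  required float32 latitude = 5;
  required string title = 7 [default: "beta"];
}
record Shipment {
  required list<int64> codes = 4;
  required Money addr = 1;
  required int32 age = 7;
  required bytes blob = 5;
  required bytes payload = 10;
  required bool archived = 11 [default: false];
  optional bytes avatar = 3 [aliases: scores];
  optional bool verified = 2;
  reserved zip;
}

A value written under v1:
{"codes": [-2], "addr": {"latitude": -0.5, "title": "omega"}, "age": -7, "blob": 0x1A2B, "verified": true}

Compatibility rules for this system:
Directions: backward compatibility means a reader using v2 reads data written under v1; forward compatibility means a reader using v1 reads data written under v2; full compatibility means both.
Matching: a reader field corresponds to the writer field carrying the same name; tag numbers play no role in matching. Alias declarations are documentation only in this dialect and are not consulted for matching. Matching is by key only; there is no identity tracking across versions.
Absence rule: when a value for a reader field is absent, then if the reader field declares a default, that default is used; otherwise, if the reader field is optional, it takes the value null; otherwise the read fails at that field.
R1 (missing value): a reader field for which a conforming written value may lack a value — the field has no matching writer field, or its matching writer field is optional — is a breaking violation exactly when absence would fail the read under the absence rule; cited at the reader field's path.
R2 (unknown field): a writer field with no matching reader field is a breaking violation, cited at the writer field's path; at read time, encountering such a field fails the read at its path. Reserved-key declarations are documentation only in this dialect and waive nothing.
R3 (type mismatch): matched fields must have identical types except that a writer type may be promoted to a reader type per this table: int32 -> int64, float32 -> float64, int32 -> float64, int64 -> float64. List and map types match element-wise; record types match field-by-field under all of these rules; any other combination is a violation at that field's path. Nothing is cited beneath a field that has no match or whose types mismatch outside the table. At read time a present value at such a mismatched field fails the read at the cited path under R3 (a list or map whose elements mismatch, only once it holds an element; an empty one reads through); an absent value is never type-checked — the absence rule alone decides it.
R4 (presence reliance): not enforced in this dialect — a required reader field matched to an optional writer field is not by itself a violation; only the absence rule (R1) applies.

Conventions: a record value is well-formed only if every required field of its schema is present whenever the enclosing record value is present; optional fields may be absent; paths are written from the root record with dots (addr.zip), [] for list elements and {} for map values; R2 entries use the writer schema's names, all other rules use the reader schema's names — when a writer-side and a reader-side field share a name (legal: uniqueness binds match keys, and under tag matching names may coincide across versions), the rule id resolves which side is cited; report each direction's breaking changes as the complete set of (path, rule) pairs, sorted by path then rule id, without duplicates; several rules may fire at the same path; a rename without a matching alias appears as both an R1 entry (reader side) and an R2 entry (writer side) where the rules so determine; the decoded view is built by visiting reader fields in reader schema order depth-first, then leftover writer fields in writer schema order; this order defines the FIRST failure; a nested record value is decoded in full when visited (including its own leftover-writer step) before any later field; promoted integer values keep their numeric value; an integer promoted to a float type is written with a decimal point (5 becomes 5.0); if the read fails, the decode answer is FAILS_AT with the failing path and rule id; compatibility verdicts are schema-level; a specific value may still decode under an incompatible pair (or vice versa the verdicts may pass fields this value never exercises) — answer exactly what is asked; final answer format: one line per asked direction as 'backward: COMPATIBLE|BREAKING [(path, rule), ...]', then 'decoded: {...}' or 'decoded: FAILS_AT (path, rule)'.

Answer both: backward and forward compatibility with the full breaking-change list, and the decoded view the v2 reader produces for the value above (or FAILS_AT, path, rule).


arrows below run writer -> reader for Shipment
backward analysis of Shipment with v2 as reader and v1 as writer:
  codes: paired with writer codes (list<int64> -> list<int64>; writer required)
  addr: paired with writer addr (Money -> Money; writer required)
  age: paired with writer age (int32 -> int32; writer required)
  blob: paired with writer blob (bytes -> bytes; writer required)
  no writer field matches reader payload
  no writer field matches reader archived
  avatar: paired with writer avatar (bytes -> bytes; writer optional)
  verified: paired with writer verified (bool -> bool; writer optional)
  addr.phone: paired with writer addr.phone (string -> string; writer optional)
  addr.latitude: paired with writer addr.latitude (float32 -> float32; writer required)
  addr.title: paired with writer addr.title (string -> string; writer required)
  rule R1 violated at payload
  => backward verdict for Shipment: BREAKING, 1 violation(s)
forward analysis of Shipment with v1 as reader and v2 as writer:
  codes: paired with writer codes (list<int64> -> list<int64>; writer required)
  addr: paired with writer addr (Money -> Money; writer required)
  age: paired with writer age (int32 -> int32; writer required)
  blob: paired with writer blob (bytes -> bytes; writer required)
  avatar: paired with writer avatar (bytes -> bytes; writer optional)
  verified: paired with writer verified (bool -> bool; writer optional)
  leftover writer field: payload
  leftover writer field: archived
  addr.phone: paired with writer addr.phone (string -> string; writer required)
  addr.latitude: paired with writer addr.latitude (float32 -> float32; writer required)
  addr.title: paired with writer addr.title (string -> string; writer required)
  rule R2 violated at archived
  rule R2 violated at payload
  => forward verdict for Shipment: BREAKING, 2 violation(s)
decode (reader v2):
  codes := [-2]
  addr.phone := "gamma" (no value, default fills)
  addr.latitude := -0.5
  addr.title := "omega"
  age := -7
  blob := 0x1A2B
  read fails at payload under R1 (no fill)
  => FAILS_AT (payload, R1)

backward: BREAKING [(payload, R1)]; forward: BREAKING [(archived, R2), (payload, R2)]; decoded: FAILS_AT (payload, R1)


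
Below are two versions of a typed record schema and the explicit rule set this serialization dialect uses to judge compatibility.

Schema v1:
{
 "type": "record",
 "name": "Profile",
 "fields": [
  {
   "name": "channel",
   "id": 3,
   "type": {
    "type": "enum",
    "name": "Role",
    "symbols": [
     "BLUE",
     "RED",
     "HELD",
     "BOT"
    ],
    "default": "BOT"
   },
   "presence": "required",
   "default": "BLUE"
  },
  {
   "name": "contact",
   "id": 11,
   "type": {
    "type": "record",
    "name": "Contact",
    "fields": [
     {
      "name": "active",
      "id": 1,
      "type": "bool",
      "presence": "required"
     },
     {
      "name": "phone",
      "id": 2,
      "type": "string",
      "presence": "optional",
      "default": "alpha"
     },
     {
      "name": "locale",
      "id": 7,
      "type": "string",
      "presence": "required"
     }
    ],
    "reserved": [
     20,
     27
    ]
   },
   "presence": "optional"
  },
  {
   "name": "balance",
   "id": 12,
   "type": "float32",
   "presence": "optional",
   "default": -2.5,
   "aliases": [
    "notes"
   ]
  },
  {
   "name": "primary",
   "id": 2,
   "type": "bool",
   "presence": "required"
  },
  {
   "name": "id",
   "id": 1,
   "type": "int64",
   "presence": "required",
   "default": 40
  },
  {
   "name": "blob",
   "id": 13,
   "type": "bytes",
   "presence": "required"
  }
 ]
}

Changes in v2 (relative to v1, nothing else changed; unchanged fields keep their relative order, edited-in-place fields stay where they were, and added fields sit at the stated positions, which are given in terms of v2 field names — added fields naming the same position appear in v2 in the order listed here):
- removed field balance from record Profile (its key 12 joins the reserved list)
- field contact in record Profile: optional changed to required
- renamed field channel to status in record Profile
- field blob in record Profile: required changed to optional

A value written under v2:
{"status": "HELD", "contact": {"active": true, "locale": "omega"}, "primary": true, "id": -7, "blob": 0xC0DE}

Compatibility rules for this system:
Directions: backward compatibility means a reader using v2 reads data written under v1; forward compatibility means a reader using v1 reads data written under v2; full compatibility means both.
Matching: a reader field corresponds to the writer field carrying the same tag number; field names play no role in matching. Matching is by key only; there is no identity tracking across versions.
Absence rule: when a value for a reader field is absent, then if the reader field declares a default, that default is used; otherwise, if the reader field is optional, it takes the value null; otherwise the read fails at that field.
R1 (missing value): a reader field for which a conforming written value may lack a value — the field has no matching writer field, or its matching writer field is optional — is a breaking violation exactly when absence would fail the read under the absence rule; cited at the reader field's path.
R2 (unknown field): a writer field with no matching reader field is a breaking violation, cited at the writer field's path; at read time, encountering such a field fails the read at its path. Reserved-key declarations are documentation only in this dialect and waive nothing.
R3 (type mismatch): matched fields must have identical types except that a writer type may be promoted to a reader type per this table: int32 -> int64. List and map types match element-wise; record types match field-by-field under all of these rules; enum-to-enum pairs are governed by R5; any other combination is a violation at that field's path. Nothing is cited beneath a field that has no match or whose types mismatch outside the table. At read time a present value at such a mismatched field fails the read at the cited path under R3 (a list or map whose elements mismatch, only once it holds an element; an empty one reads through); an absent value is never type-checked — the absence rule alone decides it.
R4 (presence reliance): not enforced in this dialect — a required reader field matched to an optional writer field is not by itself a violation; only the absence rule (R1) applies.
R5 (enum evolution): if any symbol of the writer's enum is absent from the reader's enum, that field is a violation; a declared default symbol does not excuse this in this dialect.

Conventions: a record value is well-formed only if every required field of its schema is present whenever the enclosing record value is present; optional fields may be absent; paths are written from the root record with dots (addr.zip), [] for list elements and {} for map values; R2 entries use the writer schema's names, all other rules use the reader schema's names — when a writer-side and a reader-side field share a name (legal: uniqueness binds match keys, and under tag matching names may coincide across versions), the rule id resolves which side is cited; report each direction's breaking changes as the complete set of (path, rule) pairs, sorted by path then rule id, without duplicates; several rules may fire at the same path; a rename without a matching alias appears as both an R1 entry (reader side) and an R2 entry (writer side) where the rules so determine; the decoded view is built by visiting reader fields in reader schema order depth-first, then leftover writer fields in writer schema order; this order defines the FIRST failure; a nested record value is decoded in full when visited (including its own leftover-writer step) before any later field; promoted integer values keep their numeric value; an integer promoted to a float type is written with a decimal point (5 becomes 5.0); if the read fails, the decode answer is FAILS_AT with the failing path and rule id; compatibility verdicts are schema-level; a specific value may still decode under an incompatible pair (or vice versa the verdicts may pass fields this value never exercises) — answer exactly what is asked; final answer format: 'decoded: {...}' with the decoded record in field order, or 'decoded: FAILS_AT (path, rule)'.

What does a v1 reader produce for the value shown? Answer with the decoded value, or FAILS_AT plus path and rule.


in Profile below, arrows point writer -> reader
decode (reader v1):
  channel := "HELD" (from writer status)
  contact.active := true
  contact.phone := "alpha" (absent -> default)
  contact.locale := "omega"
  balance := -2.5 (absent -> default)
  primary := true
  id := -7
  blob := 0xC0DE
  => decoded: {"channel": "HELD", "contact": {"active": true, "phone": "alpha", "locale": "omega"}, "balance": -2.5, "primary": true, "id": -7, "blob": 0xC0DE}
ruling out the remaining Profile differences:
  removed field balance from record Profile (its key 12 joins the reserved list) -> schema-level compatibility only; this Profile value's decode is unchanged
  field contact in record Profile: optional changed to required -> schema-level compatibility only; this Profile value's decode is unchanged
  renamed field channel to status in record Profile -> inert under this dialect — no rule fires on Profile and the result does not move
  field blob in record Profile: required changed to optional -> schema-level compatibility only; this Profile value's decode is unchanged

decoded: {"channel": "HELD", "contact": {"active": true, "phone": "alpha", "locale": "omega"}, "balance": -2.5, "primary": true, "id": -7, "blob": 0xC0DE}


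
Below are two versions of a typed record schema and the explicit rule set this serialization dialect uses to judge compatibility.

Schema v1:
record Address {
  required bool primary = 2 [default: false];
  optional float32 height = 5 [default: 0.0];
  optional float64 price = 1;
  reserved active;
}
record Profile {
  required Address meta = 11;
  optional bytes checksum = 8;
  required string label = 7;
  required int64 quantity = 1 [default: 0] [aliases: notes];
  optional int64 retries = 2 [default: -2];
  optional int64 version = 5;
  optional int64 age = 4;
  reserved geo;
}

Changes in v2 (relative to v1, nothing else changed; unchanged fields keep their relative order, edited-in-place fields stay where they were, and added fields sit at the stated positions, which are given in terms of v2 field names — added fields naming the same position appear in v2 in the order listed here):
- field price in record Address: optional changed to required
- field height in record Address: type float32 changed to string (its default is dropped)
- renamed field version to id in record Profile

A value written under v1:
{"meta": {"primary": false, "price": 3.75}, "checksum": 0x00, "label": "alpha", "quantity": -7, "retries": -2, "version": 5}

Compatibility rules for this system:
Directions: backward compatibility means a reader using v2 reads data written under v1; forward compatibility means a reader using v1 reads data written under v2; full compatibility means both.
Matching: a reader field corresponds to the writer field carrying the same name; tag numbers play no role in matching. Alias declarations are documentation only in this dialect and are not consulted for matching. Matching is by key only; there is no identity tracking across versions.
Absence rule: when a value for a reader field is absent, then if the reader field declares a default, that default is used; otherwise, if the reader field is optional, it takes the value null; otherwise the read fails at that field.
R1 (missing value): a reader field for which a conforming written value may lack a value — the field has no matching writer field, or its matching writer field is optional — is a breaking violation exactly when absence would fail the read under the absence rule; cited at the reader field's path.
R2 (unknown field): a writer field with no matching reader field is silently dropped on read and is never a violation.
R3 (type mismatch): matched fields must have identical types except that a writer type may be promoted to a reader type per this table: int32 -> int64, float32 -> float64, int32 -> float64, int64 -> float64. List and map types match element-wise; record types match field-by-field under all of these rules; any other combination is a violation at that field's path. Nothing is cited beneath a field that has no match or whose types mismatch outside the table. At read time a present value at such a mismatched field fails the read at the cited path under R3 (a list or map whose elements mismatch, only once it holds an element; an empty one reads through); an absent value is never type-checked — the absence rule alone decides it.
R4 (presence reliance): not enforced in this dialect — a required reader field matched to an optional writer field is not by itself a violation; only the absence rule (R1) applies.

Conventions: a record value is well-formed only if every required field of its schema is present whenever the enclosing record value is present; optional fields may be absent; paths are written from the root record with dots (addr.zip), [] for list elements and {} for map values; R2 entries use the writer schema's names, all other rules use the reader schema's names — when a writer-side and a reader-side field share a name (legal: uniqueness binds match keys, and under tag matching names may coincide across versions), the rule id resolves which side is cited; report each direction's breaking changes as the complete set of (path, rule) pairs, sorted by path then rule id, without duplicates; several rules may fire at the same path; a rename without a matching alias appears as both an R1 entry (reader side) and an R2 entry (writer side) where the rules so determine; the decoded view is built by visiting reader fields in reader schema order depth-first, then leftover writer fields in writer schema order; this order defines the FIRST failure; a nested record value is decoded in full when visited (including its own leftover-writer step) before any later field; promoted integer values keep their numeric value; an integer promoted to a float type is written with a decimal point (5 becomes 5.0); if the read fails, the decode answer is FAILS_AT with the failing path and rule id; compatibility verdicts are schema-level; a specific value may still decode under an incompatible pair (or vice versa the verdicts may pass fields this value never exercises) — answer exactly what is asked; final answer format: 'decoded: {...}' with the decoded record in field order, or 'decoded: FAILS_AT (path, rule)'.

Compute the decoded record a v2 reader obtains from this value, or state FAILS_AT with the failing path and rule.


decoded: {"meta": {"primary": false, "height": null, "price": 3.75}, "checksum": 0x00, "label": "alpha", "quantity": -7, "retries": -2, "id": null, "age": null}

in Profile below, arrows point writer -> reader
migrating the Profile value to v2:
  meta.primary := false
  meta.height := null (absent, optional -> null)
  meta.price := 3.75
  checksum := 0x00
  label := "alpha"
  quantity := -7
  retries := -2
  id := null (absent, optional -> null)
  age := null (absent, optional -> null)
  writer version: unknown -> dropped
  => decoded: {"meta": {"primary": false, "height": null, "price": 3.75}, "checksum": 0x00, "label": "alpha", "quantity": -7, "retries": -2, "id": null, "age": null}
diffs on Profile not affecting the asked answer:
  field price in record Address: optional changed to required -> matters for Profile compatibility verdicts, not for this value's decode


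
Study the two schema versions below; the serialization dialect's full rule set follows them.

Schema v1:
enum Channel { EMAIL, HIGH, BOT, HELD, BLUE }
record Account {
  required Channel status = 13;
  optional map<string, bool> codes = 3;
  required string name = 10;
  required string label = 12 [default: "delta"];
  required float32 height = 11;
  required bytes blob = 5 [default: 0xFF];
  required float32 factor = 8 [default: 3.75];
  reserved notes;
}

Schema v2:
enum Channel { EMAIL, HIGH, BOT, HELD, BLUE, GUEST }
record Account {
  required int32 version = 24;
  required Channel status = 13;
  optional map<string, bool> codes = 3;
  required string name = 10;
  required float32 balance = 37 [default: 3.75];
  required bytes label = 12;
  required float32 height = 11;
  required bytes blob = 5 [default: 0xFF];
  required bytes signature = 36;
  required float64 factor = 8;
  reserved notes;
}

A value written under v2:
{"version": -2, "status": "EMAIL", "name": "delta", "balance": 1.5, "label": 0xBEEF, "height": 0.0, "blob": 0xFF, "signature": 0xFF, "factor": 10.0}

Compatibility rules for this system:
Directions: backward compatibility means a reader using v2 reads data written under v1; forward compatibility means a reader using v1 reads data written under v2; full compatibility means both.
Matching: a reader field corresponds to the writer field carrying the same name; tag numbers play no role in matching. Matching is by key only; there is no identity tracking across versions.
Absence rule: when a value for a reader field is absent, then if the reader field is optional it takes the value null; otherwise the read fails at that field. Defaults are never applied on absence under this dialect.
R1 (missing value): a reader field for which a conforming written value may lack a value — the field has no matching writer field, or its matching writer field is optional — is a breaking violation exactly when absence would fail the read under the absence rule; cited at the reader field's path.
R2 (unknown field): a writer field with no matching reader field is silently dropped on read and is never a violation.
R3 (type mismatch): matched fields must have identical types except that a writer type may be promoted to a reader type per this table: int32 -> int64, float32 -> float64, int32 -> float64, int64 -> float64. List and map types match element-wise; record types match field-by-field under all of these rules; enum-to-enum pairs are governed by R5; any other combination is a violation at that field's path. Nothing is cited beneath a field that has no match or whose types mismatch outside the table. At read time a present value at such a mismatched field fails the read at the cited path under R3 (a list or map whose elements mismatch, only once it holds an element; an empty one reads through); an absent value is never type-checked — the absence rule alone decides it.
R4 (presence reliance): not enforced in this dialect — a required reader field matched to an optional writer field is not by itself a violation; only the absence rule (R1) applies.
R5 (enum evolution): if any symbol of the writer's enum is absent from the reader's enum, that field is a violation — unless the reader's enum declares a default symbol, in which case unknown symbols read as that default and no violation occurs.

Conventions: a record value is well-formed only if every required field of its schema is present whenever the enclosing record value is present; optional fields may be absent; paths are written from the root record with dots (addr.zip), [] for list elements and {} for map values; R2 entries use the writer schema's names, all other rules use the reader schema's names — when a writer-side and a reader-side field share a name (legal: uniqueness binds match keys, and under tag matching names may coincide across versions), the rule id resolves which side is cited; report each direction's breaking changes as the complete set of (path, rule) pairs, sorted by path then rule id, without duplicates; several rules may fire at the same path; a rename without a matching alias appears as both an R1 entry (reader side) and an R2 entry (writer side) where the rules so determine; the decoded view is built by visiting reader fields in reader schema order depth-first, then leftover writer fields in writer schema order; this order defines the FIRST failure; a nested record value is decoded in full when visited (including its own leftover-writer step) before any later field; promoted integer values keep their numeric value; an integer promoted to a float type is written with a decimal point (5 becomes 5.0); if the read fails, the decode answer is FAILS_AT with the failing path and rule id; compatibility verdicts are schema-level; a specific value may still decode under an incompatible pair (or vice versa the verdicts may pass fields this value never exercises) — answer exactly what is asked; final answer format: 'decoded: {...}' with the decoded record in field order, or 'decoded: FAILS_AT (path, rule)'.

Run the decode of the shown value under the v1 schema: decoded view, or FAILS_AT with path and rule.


each type pair in Account: writer, then reader
decode (reader v1):
  status := "EMAIL"
  codes := null (absent, optional -> null)
  name := "delta"
  read fails at label under R3
  => FAILS_AT (label, R3)
remaining Account differences; none change what is asked:
  enum Channel (field status in record Account): symbol GUEST added -> matters for Account compatibility verdicts, not for this value's decode
  added field balance to record Account: required float32, tag 37, default 3.75 (in v2 it sits immediately before label) -> matters for Account compatibility verdicts, not for this value's decode
  field factor in record Account: type float32 changed to float64 (its default is dropped) -> matters for Account compatibility verdicts, not for this value's decode
  added field signature to record Account: required bytes, tag 36 (in v2 it sits immediately before factor) -> matters for Account compatibility verdicts, not for this value's decode
  added field version to record Account: required int32, tag 24 (in v2 it sits immediately before status) -> matters for Account compatibility verdicts, not for this value's decode

decoded: FAILS_AT (label, R3)


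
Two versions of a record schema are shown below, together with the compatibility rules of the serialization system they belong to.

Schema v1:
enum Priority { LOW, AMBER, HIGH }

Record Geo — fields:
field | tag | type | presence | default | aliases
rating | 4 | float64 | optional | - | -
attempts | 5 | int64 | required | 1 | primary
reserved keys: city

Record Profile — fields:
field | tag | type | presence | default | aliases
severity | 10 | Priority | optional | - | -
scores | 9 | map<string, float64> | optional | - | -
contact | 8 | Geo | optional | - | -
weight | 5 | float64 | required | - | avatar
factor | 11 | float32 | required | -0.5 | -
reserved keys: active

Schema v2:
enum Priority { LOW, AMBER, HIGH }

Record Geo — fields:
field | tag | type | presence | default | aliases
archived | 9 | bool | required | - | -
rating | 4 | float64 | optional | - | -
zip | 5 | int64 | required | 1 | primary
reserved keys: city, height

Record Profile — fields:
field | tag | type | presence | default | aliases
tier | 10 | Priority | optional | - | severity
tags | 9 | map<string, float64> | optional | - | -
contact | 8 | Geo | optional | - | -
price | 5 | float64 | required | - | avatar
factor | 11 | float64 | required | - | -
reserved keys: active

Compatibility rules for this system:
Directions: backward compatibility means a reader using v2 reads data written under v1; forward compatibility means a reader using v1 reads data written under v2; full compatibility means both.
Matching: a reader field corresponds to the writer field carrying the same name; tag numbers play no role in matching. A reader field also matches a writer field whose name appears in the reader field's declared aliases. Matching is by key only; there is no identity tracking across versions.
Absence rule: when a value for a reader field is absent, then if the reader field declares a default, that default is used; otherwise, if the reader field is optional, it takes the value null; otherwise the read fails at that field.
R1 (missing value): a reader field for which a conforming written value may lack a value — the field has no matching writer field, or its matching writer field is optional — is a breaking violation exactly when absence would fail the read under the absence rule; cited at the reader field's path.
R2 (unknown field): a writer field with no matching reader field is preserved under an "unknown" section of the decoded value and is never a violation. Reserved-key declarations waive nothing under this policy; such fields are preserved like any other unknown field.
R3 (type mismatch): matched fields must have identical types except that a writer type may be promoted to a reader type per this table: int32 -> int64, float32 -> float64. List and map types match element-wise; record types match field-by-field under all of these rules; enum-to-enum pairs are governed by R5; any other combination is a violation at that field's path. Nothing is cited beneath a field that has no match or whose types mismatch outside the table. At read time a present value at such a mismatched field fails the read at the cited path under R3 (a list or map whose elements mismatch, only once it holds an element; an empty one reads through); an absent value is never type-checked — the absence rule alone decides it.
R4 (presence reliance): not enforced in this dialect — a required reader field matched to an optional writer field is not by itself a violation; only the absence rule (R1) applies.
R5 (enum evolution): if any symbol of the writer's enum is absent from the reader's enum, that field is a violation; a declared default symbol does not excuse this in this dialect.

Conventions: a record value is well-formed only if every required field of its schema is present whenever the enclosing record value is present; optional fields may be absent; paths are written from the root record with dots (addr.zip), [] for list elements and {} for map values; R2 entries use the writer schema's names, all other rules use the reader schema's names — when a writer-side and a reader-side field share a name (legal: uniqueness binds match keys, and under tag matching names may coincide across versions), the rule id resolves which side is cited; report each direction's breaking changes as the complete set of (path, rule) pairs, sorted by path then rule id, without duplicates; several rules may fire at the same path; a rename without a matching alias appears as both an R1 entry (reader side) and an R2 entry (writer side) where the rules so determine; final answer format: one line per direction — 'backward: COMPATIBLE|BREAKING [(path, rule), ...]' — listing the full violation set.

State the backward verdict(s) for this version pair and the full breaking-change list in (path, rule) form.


backward: BREAKING [(contact.archived, R1), (price, R1)]

the writer's type comes first in each Profile pair
backward on Profile — v2 reading data written by v1:
  tier <- severity (Priority -> Priority, writer optional)
  no writer field matches reader tags
  contact <- contact (Geo -> Geo, writer optional)
  no writer field matches reader price
  factor <- factor (float32 -> float64, writer required)
  writer scores: unknown to reader
  writer weight: unknown to reader
  no writer field matches reader contact.archived
  contact.rating <- contact.rating (float64 -> float64, writer optional)
  no writer field matches reader contact.zip
  writer contact.attempts: unknown to reader
  R1 fires at contact.archived
  R1 fires at price
  => backward: BREAKING (2)
the other Profile changes do not affect what is asked:
  field factor in record Profile: type float32 changed to float64 (its default is dropped) -> affects forward compatibility only, which is not asked
  renamed field attempts to zip in record Geo -> no rule fires on it in Profile's dialect; the asked verdict holds
  renamed field severity to tier in record Profile (alias severity declared on the renamed field) -> no rule fires on it in Profile's dialect; the asked verdict holds
  renamed field scores to tags in record Profile -> no rule fires on it in Profile's dialect; the asked verdict holds
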